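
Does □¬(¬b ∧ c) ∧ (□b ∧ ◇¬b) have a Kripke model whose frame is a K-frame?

1. □¬(¬b ∧ c) ∧ (□b ∧ ◇¬b), w0
2. □¬(¬b ∧ c), w0
3. □b ∧ ◇¬b, w0
4. □b, w0
5. ◇¬b, w0
6. ¬b, w1
7. ¬(¬b ∧ c), w1
8. b, w1
Accessibility: w0Rw1
Branch closes: b and ¬b both at w1.
Every branch closes; the branch above is one of them.

Unsatisfiable (every branch closes)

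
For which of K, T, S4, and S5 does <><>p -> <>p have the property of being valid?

T-tableau for the negation ~(<><>p -> <>p):
1. ~(<><>p -> <>p), w0
2. <><>p, w0   [~->-rule on 1]
3. ~<>p, w0   [~->-rule on 1]
4. ~p, w0   [~<>-rule on 3 via w0Rw0]
5. <>p, w1   [<>-rule on 2: fresh world w1, w0Rw1]
6. ~p, w1   [~<>-rule on 3 via w0Rw1]
7. p, w2   [<>-rule on 5: fresh world w2, w1Rw2]
Accessibility: w0Rw0, w0Rw1, w1Rw1, w1Rw2, w2Rw2
Complete open branch: countermodel on a T-frame, so not valid in T, nor in K (the same frame is also a K-frame).
S4-tableau for the negation ~(<><>p -> <>p):
1. ~(<><>p -> <>p), w0
2. <><>p, w0   [~->-rule on 1]
3. ~<>p, w0   [~->-rule on 1]
4. ~p, w0   [~<>-rule on 3 via w0Rw0]
5. <>p, w1   [<>-rule on 2: fresh world w1, w0Rw1]
6. ~p, w1   [~<>-rule on 3 via w0Rw1]
7. p, w2   [<>-rule on 5: fresh world w2, w1Rw2]
8. ~p, w2   [~<>-rule on 3 via w0Rw2]
Accessibility: w0Rw0, w0Rw1, w0Rw2, w1Rw1, w1Rw2, w2Rw2
Branch closes: p and ~p both at w2.
Every branch closes (one shown): valid in S4, hence also in S5 (every theorem of S4 is a theorem of S5).

S4, S5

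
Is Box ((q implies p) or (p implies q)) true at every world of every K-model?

Yes, valid

Tableau for the negation not Box ((q implies p) or (p implies q)):
1. not Box ((q implies p) or (p implies q)), 0
2. not ((q implies p) or (p implies q)), 1   [neg-Box-rule on 1: fresh world 1, 0R1]
3. not (q implies p), 1   [neg-or-rule on 2]
4. not (p implies q), 1   [neg-or-rule on 2]
5. q, 1   [neg-implies-rule on 3]
6. not p, 1   [neg-implies-rule on 3]
7. p, 1   [neg-implies-rule on 4]
8. not q, 1   [neg-implies-rule on 4]
Accessibility: 0R1
Branch closes: p and not p both at 1.
All branches of the negation close; one closing branch shown above.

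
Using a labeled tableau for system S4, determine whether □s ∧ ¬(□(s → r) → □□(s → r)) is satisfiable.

Unsatisfiable (every branch closes)

1. □s ∧ ¬(□(s → r) → □□(s → r)), 0
2. □s, 0
3. ¬(□(s → r) → □□(s → r)), 0
4. □(s → r), 0
5. ¬□□(s → r), 0
6. s, 0
7. s → r, 0
8. r, 0
9. ¬□(s → r), 1
10. s, 1
11. s → r, 1
12. r, 1
13. ¬(s → r), 2
14. s, 2
15. ¬r, 2
16. s → r, 2
17. r, 2
Accessibility: 0R0, 0R1, 0R2, 1R1, 1R2, 2R2
Branch closes: r and ¬r both at 2.
All branches of the tableau close; one closing branch shown above.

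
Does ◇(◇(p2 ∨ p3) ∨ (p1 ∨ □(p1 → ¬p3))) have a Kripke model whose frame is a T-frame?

1. ◇(◇(p2 ∨ p3) ∨ (p1 ∨ □(p1 → ¬p3))), w0
2. ◇(p2 ∨ p3) ∨ (p1 ∨ □(p1 → ¬p3)), w1
3. p1 ∨ □(p1 → ¬p3), w1
4. □(p1 → ¬p3), w1
5. p1 → ¬p3, w1
6. ¬p3, w1
Accessibility: w0Rw0, w0Rw1, w1Rw1

Yes, satisfiable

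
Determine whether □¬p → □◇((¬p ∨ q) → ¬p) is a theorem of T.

Tableau for the negation ¬(□¬p → □◇((¬p ∨ q) → ¬p)):
1. ¬(□¬p → □◇((¬p ∨ q) → ¬p)), u
2. □¬p, u
3. ¬□◇((¬p ∨ q) → ¬p), u
4. ¬p, u
5. ¬◇((¬p ∨ q) → ¬p), v
6. ¬p, v
7. ¬((¬p ∨ q) → ¬p), v
8. ¬p ∨ q, v
9. p, v
Accessibility: uRu, uRv, vRv
Branch closes: p and ¬p both at v.
Every branch of the negation's tableau closes; the branch above is one of them.

Valid in T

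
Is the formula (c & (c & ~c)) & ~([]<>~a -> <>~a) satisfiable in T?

Unsatisfiable (every branch closes)

1. (c & (c & ~c)) & ~([]<>~a -> <>~a), w0
2. c & (c & ~c), w0   [&-rule on 1]
3. ~([]<>~a -> <>~a), w0   [&-rule on 1]
4. c, w0   [&-rule on 2]
5. c & ~c, w0   [&-rule on 2]
6. []<>~a, w0   [~->-rule on 3]
7. ~<>~a, w0   [~->-rule on 3]
8. ~c, w0   [&-rule on 5]
Accessibility: w0Rw0
Branch closes: c and ~c both at w0.
All branches of the tableau close; one closing branch shown above.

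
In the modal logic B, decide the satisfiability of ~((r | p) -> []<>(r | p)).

Unsatisfiable (every branch closes)

1. ~((r | p) -> []<>(r | p)), 0
2. r | p, 0
3. ~[]<>(r | p), 0
4. p, 0
5. ~<>(r | p), 1
6. ~(r | p), 0
7. ~r, 0
8. ~p, 0
Accessibility: 0R0, 0R1, 1R0, 1R1
Branch closes: p and ~p both at 0.
Every branch closes; the branch above is one of them.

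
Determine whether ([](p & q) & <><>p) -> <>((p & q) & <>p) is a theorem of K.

Tableau for the negation ~(([](p & q) & <><>p) -> <>((p & q) & <>p)):
1. ~(([](p & q) & <><>p) -> <>((p & q) & <>p)), u
2. [](p & q) & <><>p, u
3. ~<>((p & q) & <>p), u
4. [](p & q), u
5. <><>p, u
6. <>p, v
7. ~((p & q) & <>p), v
8. p & q, v
9. p, v
10. q, v
11. ~<>p, v
12. p, w
13. ~p, w
Accessibility: uRv, vRw
Branch closes: p and ~p both at w.
All branches of the negation close; one closing branch shown above.

Valid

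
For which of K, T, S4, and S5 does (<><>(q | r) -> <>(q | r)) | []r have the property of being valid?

S4-tableau for the negation ~((<><>(q | r) -> <>(q | r)) | []r):
1. ~((<><>(q | r) -> <>(q | r)) | []r), 0
2. ~(<><>(q | r) -> <>(q | r)), 0
3. ~[]r, 0
4. <><>(q | r), 0
5. ~<>(q | r), 0
6. ~(q | r), 0
7. ~q, 0
8. ~r, 0
9. ~r, 1
10. ~(q | r), 1
11. ~q, 1
12. <>(q | r), 2
13. ~(q | r), 2
14. ~q, 2
15. ~r, 2
16. q | r, 3
17. ~(q | r), 3
18. ~q, 3
19. ~r, 3
20. r, 3
Accessibility: 0R0, 0R1, 0R2, 0R3, 1R1, 2R2, 2R3, 3R3
Branch closes: r and ~r both at 3.
Every branch closes (one shown): valid in S4, hence also in S5 (every theorem of S4 is a theorem of S5).
T-tableau for the negation ~((<><>(q | r) -> <>(q | r)) | []r):
1. ~((<><>(q | r) -> <>(q | r)) | []r), 0
2. ~(<><>(q | r) -> <>(q | r)), 0
3. ~[]r, 0
4. <><>(q | r), 0
5. ~<>(q | r), 0
6. ~(q | r), 0
7. ~q, 0
8. ~r, 0
9. ~r, 1
10. ~(q | r), 1
11. ~q, 1
12. <>(q | r), 2
13. ~(q | r), 2
14. ~q, 2
15. ~r, 2
16. q | r, 3
17. r, 3
Accessibility: 0R0, 0R1, 0R2, 1R1, 2R2, 2R3, 3R3
Complete open branch: countermodel on a T-frame, so not valid in T, nor in K (the same frame is also a K-frame).

S4, S5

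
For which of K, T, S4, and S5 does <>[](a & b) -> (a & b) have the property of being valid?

S5-tableau for the negation ~(<>[](a & b) -> (a & b)):
1. ~(<>[](a & b) -> (a & b)), 0
2. <>[](a & b), 0
3. ~(a & b), 0
4. ~b, 0
5. [](a & b), 1
6. a & b, 0
7. a, 0
8. b, 0
Accessibility: 0R0, 0R1, 1R0, 1R1
Branch closes: b and ~b both at 0.
Every branch closes (one shown): valid in S5.
S4-tableau for the negation ~(<>[](a & b) -> (a & b)):
1. ~(<>[](a & b) -> (a & b)), 0
2. <>[](a & b), 0
3. ~(a & b), 0
4. ~b, 0
5. [](a & b), 1
6. a & b, 1
7. a, 1
8. b, 1
Accessibility: 0R0, 0R1, 1R1
Complete open branch: countermodel on an S4-frame, so not valid in S4, nor in K, T (the same frame is also a K-frame and a T-frame).

S5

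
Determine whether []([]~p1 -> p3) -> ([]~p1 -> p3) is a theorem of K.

Invalid (countermodel exists)

Tableau for the negation ~([]([]~p1 -> p3) -> ([]~p1 -> p3)):
1. ~([]([]~p1 -> p3) -> ([]~p1 -> p3)), u
2. []([]~p1 -> p3), u
3. ~([]~p1 -> p3), u
4. []~p1, u
5. ~p3, u
The negation has an open branch (countermodel exists).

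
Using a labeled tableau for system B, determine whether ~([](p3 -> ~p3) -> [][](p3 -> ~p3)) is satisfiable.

Satisfiable

1. ~([](p3 -> ~p3) -> [][](p3 -> ~p3)), u
2. [](p3 -> ~p3), u
3. ~[][](p3 -> ~p3), u
4. p3 -> ~p3, u
5. ~p3, u
6. ~[](p3 -> ~p3), v
7. p3 -> ~p3, v
8. ~p3, v
9. ~(p3 -> ~p3), w
10. p3, w
Accessibility: uRu, uRv, vRu, vRv, vRw, wRv, wRw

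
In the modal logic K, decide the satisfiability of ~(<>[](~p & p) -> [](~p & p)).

Satisfiable (open branch found)

1. ~(<>[](~p & p) -> [](~p & p)), 0
2. <>[](~p & p), 0   [~->-rule on 1]
3. ~[](~p & p), 0   [~->-rule on 1]
4. [](~p & p), 1   [<>-rule on 2: fresh world 1, 0R1]
5. ~(~p & p), 2   [~[]-rule on 3: fresh world 2, 0R2]
6. ~p, 2   [~&-rule on 5 (branches; this branch)]
Accessibility: 0R1, 0R2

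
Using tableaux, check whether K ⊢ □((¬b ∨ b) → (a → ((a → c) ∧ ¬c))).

Tableau for the negation ¬□((¬b ∨ b) → (a → ((a → c) ∧ ¬c))):
1. ¬□((¬b ∨ b) → (a → ((a → c) ∧ ¬c))), u
2. ¬((¬b ∨ b) → (a → ((a → c) ∧ ¬c))), v   [¬□-rule on 1: fresh world v, uRv]
3. ¬b ∨ b, v   [¬→-rule on 2]
4. ¬(a → ((a → c) ∧ ¬c)), v   [¬→-rule on 2]
5. a, v   [¬→-rule on 4]
6. ¬((a → c) ∧ ¬c), v   [¬→-rule on 4]
7. b, v   [∨-rule on 3 (branches; this branch)]
8. c, v   [¬∧-rule on 6 (branches; this branch)]
Accessibility: uRv
The negation has an open branch (countermodel exists).

Invalid (countermodel exists)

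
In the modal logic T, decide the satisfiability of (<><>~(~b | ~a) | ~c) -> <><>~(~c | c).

1. (<><>~(~b | ~a) | ~c) -> <><>~(~c | c), 0
2. ~(<><>~(~b | ~a) | ~c), 0
3. ~<><>~(~b | ~a), 0
4. c, 0
5. ~<>~(~b | ~a), 0
6. ~b | ~a, 0
7. ~a, 0
Accessibility: 0R0

Satisfiable (open branch found)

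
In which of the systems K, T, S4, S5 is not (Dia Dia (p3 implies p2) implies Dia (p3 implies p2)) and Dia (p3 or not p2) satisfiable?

K, T

S4-tableau for the formula:
1. not (Dia Dia (p3 implies p2) implies Dia (p3 implies p2)) and Dia (p3 or not p2), 0
2. not (Dia Dia (p3 implies p2) implies Dia (p3 implies p2)), 0
3. Dia (p3 or not p2), 0
4. Dia Dia (p3 implies p2), 0
5. not Dia (p3 implies p2), 0
6. not (p3 implies p2), 0
7. p3, 0
8. not p2, 0
9. p3 or not p2, 1
10. not (p3 implies p2), 1
11. p3, 1
12. not p2, 1
13. Dia (p3 implies p2), 2
14. not (p3 implies p2), 2
15. p3, 2
16. not p2, 2
17. p3 implies p2, 3
18. not (p3 implies p2), 3
19. p3, 3
20. not p2, 3
21. p2, 3
Accessibility: 0R0, 0R1, 0R2, 0R3, 1R1, 2R2, 2R3, 3R3
Branch closes: p2 and not p2 both at 3.
Every branch closes (one shown): unsatisfiable in S4, hence also in S5 (every S5-frame is an S4-frame).
T-tableau for the formula:
1. not (Dia Dia (p3 implies p2) implies Dia (p3 implies p2)) and Dia (p3 or not p2), 0
2. not (Dia Dia (p3 implies p2) implies Dia (p3 implies p2)), 0
3. Dia (p3 or not p2), 0
4. Dia Dia (p3 implies p2), 0
5. not Dia (p3 implies p2), 0
6. not (p3 implies p2), 0
7. p3, 0
8. not p2, 0
9. p3 or not p2, 1
10. not (p3 implies p2), 1
11. p3, 1
12. not p2, 1
13. Dia (p3 implies p2), 2
14. not (p3 implies p2), 2
15. p3, 2
16. not p2, 2
17. p3 implies p2, 3
18. p2, 3
Accessibility: 0R0, 0R1, 0R2, 1R1, 2R2, 2R3, 3R3
Complete open branch: satisfiable in T, hence also in K (this T-model is also a K-model).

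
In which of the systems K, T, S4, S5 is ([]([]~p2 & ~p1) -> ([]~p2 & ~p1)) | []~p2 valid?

K-tableau for the negation ~(([]([]~p2 & ~p1) -> ([]~p2 & ~p1)) | []~p2):
1. ~(([]([]~p2 & ~p1) -> ([]~p2 & ~p1)) | []~p2), 0
2. ~([]([]~p2 & ~p1) -> ([]~p2 & ~p1)), 0   [~|-rule on 1]
3. ~[]~p2, 0   [~|-rule on 1]
4. []([]~p2 & ~p1), 0   [~->-rule on 2]
5. ~([]~p2 & ~p1), 0   [~->-rule on 2]
6. p1, 0   [~&-rule on 5 (branches; this branch)]
7. p2, 1   [~[]-rule on 3: fresh world 1, 0R1]
8. []~p2 & ~p1, 1   [[]-rule on 4 via 0R1]
9. []~p2, 1   [&-rule on 8]
10. ~p1, 1   [&-rule on 8]
Accessibility: 0R1
Complete open branch: countermodel on a K-frame, so not valid in K.
T-tableau for the negation ~(([]([]~p2 & ~p1) -> ([]~p2 & ~p1)) | []~p2):
1. ~(([]([]~p2 & ~p1) -> ([]~p2 & ~p1)) | []~p2), 0
2. ~([]([]~p2 & ~p1) -> ([]~p2 & ~p1)), 0   [~|-rule on 1]
3. ~[]~p2, 0   [~|-rule on 1]
4. []([]~p2 & ~p1), 0   [~->-rule on 2]
5. ~([]~p2 & ~p1), 0   [~->-rule on 2]
6. []~p2 & ~p1, 0   [[]-rule on 4 via 0R0]
7. []~p2, 0   [&-rule on 6]
8. ~p1, 0   [&-rule on 6]
9. ~p2, 0   [[]-rule on 7 via 0R0]
10. p2, 1   [~[]-rule on 3: fresh world 1, 0R1]
11. []~p2 & ~p1, 1   [[]-rule on 4 via 0R1]
12. []~p2, 1   [&-rule on 11]
13. ~p1, 1   [&-rule on 11]
14. ~p2, 1   [[]-rule on 7 via 0R1]
Accessibility: 0R0, 0R1, 1R1
Branch closes: p2 and ~p2 both at 1.
Every branch closes (one shown): valid in T, hence also in S4, S5 (every theorem of T is a theorem of S4 and S5).

T, S4, S5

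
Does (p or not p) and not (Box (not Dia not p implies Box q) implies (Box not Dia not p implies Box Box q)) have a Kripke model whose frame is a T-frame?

1. (p or not p) and not (Box (not Dia not p implies Box q) implies (Box not Dia not p implies Box Box q)), w0
2. p or not p, w0   [and-rule on 1]
3. not (Box (not Dia not p implies Box q) implies (Box not Dia not p implies Box Box q)), w0   [and-rule on 1]
4. Box (not Dia not p implies Box q), w0   [neg-implies-rule on 3]
5. not (Box not Dia not p implies Box Box q), w0   [neg-implies-rule on 3]
6. Box not Dia not p, w0   [neg-implies-rule on 5]
7. not Box Box q, w0   [neg-implies-rule on 5]
8. not Dia not p implies Box q, w0   [Box-rule on 4 via w0Rw0]
9. not Dia not p, w0   [Box-rule on 6 via w0Rw0]
10. p, w0   [neg-Dia-rule on 9 via w0Rw0]
11. Box q, w0   [implies-rule on 8 (branches; this branch)]
12. q, w0   [Box-rule on 11 via w0Rw0]
13. not Box q, w1   [neg-Box-rule on 7: fresh world w1, w0Rw1]
14. not Dia not p implies Box q, w1   [Box-rule on 4 via w0Rw1]
15. not Dia not p, w1   [Box-rule on 6 via w0Rw1]
16. p, w1   [neg-Dia-rule on 9 via w0Rw1]
17. q, w1   [Box-rule on 11 via w0Rw1]
18. Dia not p, w1   [implies-rule on 14 (branches; this branch)]
19. not q, w2   [neg-Box-rule on 13: fresh world w2, w1Rw2]
20. p, w2   [neg-Dia-rule on 15 via w1Rw2]
21. not p, w3   [Dia-rule on 18: fresh world w3, w1Rw3]
22. p, w3   [neg-Dia-rule on 15 via w1Rw3]
Accessibility: w0Rw0, w0Rw1, w1Rw1, w1Rw2, w1Rw3, w2Rw2, w3Rw3
Branch closes: p and not p both at w3.
All branches of the tableau close; one closing branch shown above.

Unsatisfiable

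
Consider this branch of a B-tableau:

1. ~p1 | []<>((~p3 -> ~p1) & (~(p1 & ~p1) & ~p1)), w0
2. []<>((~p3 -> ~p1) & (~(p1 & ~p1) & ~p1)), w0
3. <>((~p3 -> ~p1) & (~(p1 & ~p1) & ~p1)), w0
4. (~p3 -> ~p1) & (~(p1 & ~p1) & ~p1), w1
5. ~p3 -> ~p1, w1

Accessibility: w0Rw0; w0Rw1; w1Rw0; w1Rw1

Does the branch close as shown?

No, open

There is no literal clash: for every atom and world, at most one sign appears.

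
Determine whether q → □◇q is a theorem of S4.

Invalid (countermodel exists)

Tableau for the negation ¬(q → □◇q):
1. ¬(q → □◇q), u
2. q, u   [¬→-rule on 1]
3. ¬□◇q, u   [¬→-rule on 1]
4. ¬◇q, v   [¬□-rule on 3: fresh world v, uRv]
5. ¬q, v   [¬◇-rule on 4 via vRv]
Accessibility: uRu, uRv, vRv
The negation has an open branch (countermodel exists).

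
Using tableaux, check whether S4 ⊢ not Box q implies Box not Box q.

Invalid (countermodel exists)

Tableau for the negation not (not Box q implies Box not Box q):
1. not (not Box q implies Box not Box q), w0
2. not Box q, w0   [neg-implies-rule on 1]
3. not Box not Box q, w0   [neg-implies-rule on 1]
4. not q, w1   [neg-Box-rule on 2: fresh world w1, w0Rw1]
5. Box q, w2   [neg-Box-rule on 3: fresh world w2, w0Rw2]
6. q, w2   [Box-rule on 5 via w2Rw2]
Accessibility: w0Rw0, w0Rw1, w0Rw2, w1Rw1, w2Rw2
The negation has an open branch (countermodel exists).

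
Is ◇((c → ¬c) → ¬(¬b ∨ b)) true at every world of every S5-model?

Tableau for the negation ¬◇((c → ¬c) → ¬(¬b ∨ b)):
1. ¬◇((c → ¬c) → ¬(¬b ∨ b)), u
2. ¬((c → ¬c) → ¬(¬b ∨ b)), u
3. c → ¬c, u
4. ¬b ∨ b, u
5. ¬c, u
6. b, u
Accessibility: uRu
The negation has an open branch (countermodel exists).

Not valid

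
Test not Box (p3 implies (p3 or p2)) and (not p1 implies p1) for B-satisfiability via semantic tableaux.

1. not Box (p3 implies (p3 or p2)) and (not p1 implies p1), 0
2. not Box (p3 implies (p3 or p2)), 0
3. not p1 implies p1, 0
4. p1, 0
5. not (p3 implies (p3 or p2)), 1
6. p3, 1
7. not (p3 or p2), 1
8. not p3, 1
9. not p2, 1
Accessibility: 0R0, 0R1, 1R0, 1R1
Branch closes: p3 and not p3 both at 1.
All branches of the tableau close; one closing branch shown above.

Unsatisfiable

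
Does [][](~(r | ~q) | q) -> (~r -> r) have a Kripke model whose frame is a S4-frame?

1. [][](~(r | ~q) | q) -> (~r -> r), u
2. ~r -> r, u   [->-rule on 1 (branches; this branch)]
3. r, u   [->-rule on 2 (branches; this branch)]
Accessibility: uRu

Yes, satisfiable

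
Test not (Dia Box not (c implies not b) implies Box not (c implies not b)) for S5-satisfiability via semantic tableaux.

Unsatisfiable (every branch closes)

1. not (Dia Box not (c implies not b) implies Box not (c implies not b)), 0
2. Dia Box not (c implies not b), 0   [neg-implies-rule on 1]
3. not Box not (c implies not b), 0   [neg-implies-rule on 1]
4. Box not (c implies not b), 1   [Dia-rule on 2: fresh world 1, 0R1]
5. not (c implies not b), 0   [Box-rule on 4 via 1R0]
6. c, 0   [neg-implies-rule on 5]
7. b, 0   [neg-implies-rule on 5]
8. not (c implies not b), 1   [Box-rule on 4 via 1R1]
9. c, 1   [neg-implies-rule on 8]
10. b, 1   [neg-implies-rule on 8]
11. c implies not b, 2   [neg-Box-rule on 3: fresh world 2, 0R2]
12. not (c implies not b), 2   [Box-rule on 4 via 1R2]
13. c, 2   [neg-implies-rule on 12]
14. b, 2   [neg-implies-rule on 12]
15. not b, 2   [implies-rule on 11 (branches; this branch)]
Accessibility: 0R0, 0R1, 0R2, 1R0, 1R1, 1R2, 2R0, 2R1, 2R2
Branch closes: b and not b both at 2.
Every branch closes; the branch above is one of them.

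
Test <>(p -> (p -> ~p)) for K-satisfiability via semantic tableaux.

1. <>(p -> (p -> ~p)), w0
2. p -> (p -> ~p), w1
3. p -> ~p, w1
4. ~p, w1
Accessibility: w0Rw1

Yes, satisfiable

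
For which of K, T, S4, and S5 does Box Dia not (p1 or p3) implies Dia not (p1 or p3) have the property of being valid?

T, S4, S5

T-tableau for the negation not (Box Dia not (p1 or p3) implies Dia not (p1 or p3)):
1. not (Box Dia not (p1 or p3) implies Dia not (p1 or p3)), w0
2. Box Dia not (p1 or p3), w0
3. not Dia not (p1 or p3), w0
4. Dia not (p1 or p3), w0
5. p1 or p3, w0
6. p3, w0
7. not (p1 or p3), w1
8. not p1, w1
9. not p3, w1
10. Dia not (p1 or p3), w1
11. p1 or p3, w1
12. p3, w1
Accessibility: w0Rw0, w0Rw1, w1Rw1
Branch closes: p3 and not p3 both at w1.
Every branch closes (one shown): valid in T, hence also in S4, S5 (every theorem of T is a theorem of S4 and S5).
K-tableau for the negation not (Box Dia not (p1 or p3) implies Dia not (p1 or p3)):
1. not (Box Dia not (p1 or p3) implies Dia not (p1 or p3)), w0
2. Box Dia not (p1 or p3), w0
3. not Dia not (p1 or p3), w0
Complete open branch: countermodel on a K-frame, so not valid in K.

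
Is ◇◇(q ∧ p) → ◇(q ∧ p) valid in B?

Tableau for the negation ¬(◇◇(q ∧ p) → ◇(q ∧ p)):
1. ¬(◇◇(q ∧ p) → ◇(q ∧ p)), 0
2. ◇◇(q ∧ p), 0
3. ¬◇(q ∧ p), 0
4. ¬(q ∧ p), 0
5. ¬p, 0
6. ◇(q ∧ p), 1
7. ¬(q ∧ p), 1
8. ¬p, 1
9. q ∧ p, 2
10. q, 2
11. p, 2
Accessibility: 0R0, 0R1, 1R0, 1R1, 1R2, 2R1, 2R2
The negation has an open branch (countermodel exists).

Not valid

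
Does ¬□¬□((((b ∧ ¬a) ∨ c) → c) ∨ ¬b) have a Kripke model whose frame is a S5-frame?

1. ¬□¬□((((b ∧ ¬a) ∨ c) → c) ∨ ¬b), u
2. □((((b ∧ ¬a) ∨ c) → c) ∨ ¬b), v
3. (((b ∧ ¬a) ∨ c) → c) ∨ ¬b, u
4. (((b ∧ ¬a) ∨ c) → c) ∨ ¬b, v
5. ¬b, u
6. ¬b, v
Accessibility: uRu, uRv, vRu, vRv

Satisfiable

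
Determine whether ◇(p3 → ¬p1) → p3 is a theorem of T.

Tableau for the negation ¬(◇(p3 → ¬p1) → p3):
1. ¬(◇(p3 → ¬p1) → p3), 0
2. ◇(p3 → ¬p1), 0
3. ¬p3, 0
4. p3 → ¬p1, 1
5. ¬p1, 1
Accessibility: 0R0, 0R1, 1R1
The negation has an open branch (countermodel exists).

Invalid (countermodel exists)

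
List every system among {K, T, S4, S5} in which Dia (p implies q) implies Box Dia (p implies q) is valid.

S5-tableau for the negation not (Dia (p implies q) implies Box Dia (p implies q)):
1. not (Dia (p implies q) implies Box Dia (p implies q)), w0
2. Dia (p implies q), w0   [neg-implies-rule on 1]
3. not Box Dia (p implies q), w0   [neg-implies-rule on 1]
4. p implies q, w1   [Dia-rule on 2: fresh world w1, w0Rw1]
5. q, w1   [implies-rule on 4 (branches; this branch)]
6. not Dia (p implies q), w2   [neg-Box-rule on 3: fresh world w2, w0Rw2]
7. not (p implies q), w0   [neg-Dia-rule on 6 via w2Rw0]
8. p, w0   [neg-implies-rule on 7]
9. not q, w0   [neg-implies-rule on 7]
10. not (p implies q), w1   [neg-Dia-rule on 6 via w2Rw1]
11. p, w1   [neg-implies-rule on 10]
12. not q, w1   [neg-implies-rule on 10]
Accessibility: w0Rw0, w0Rw1, w0Rw2, w1Rw0, w1Rw1, w1Rw2, w2Rw0, w2Rw1, w2Rw2
Branch closes: q and not q both at w1.
Every branch closes (one shown): valid in S5.
S4-tableau for the negation not (Dia (p implies q) implies Box Dia (p implies q)):
1. not (Dia (p implies q) implies Box Dia (p implies q)), w0
2. Dia (p implies q), w0   [neg-implies-rule on 1]
3. not Box Dia (p implies q), w0   [neg-implies-rule on 1]
4. p implies q, w1   [Dia-rule on 2: fresh world w1, w0Rw1]
5. q, w1   [implies-rule on 4 (branches; this branch)]
6. not Dia (p implies q), w2   [neg-Box-rule on 3: fresh world w2, w0Rw2]
7. not (p implies q), w2   [neg-Dia-rule on 6 via w2Rw2]
8. p, w2   [neg-implies-rule on 7]
9. not q, w2   [neg-implies-rule on 7]
Accessibility: w0Rw0, w0Rw1, w0Rw2, w1Rw1, w2Rw2
Complete open branch: countermodel on an S4-frame, so not valid in S4, nor in K, T (the same frame is also a K-frame and a T-frame).

S5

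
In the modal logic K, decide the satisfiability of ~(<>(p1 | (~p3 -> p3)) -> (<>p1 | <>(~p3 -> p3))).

No, unsatisfiable

1. ~(<>(p1 | (~p3 -> p3)) -> (<>p1 | <>(~p3 -> p3))), u
2. <>(p1 | (~p3 -> p3)), u
3. ~(<>p1 | <>(~p3 -> p3)), u
4. ~<>p1, u
5. ~<>(~p3 -> p3), u
6. p1 | (~p3 -> p3), v
7. ~p1, v
8. ~(~p3 -> p3), v
9. ~p3, v
10. ~p3 -> p3, v
11. p3, v
Accessibility: uRv
Branch closes: p3 and ~p3 both at v.
(One branch shown.) All branches close.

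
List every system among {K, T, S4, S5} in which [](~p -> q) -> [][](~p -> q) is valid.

S4-tableau for the negation ~([](~p -> q) -> [][](~p -> q)):
1. ~([](~p -> q) -> [][](~p -> q)), u
2. [](~p -> q), u
3. ~[][](~p -> q), u
4. ~p -> q, u
5. q, u
6. ~[](~p -> q), v
7. ~p -> q, v
8. q, v
9. ~(~p -> q), w
10. ~p, w
11. ~q, w
12. ~p -> q, w
13. q, w
Accessibility: uRu, uRv, uRw, vRv, vRw, wRw
Branch closes: q and ~q both at w.
Every branch closes (one shown): valid in S4, hence also in S5 (every theorem of S4 is a theorem of S5).
T-tableau for the negation ~([](~p -> q) -> [][](~p -> q)):
1. ~([](~p -> q) -> [][](~p -> q)), u
2. [](~p -> q), u
3. ~[][](~p -> q), u
4. ~p -> q, u
5. q, u
6. ~[](~p -> q), v
7. ~p -> q, v
8. q, v
9. ~(~p -> q), w
10. ~p, w
11. ~q, w
Accessibility: uRu, uRv, vRv, vRw, wRw
Complete open branch: countermodel on a T-frame, so not valid in T, nor in K (the same frame is also a K-frame).

S4, S5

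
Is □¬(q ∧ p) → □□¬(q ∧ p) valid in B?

Tableau for the negation ¬(□¬(q ∧ p) → □□¬(q ∧ p)):
1. ¬(□¬(q ∧ p) → □□¬(q ∧ p)), w0
2. □¬(q ∧ p), w0
3. ¬□□¬(q ∧ p), w0
4. ¬(q ∧ p), w0
5. ¬p, w0
6. ¬□¬(q ∧ p), w1
7. ¬(q ∧ p), w1
8. ¬p, w1
9. q ∧ p, w2
10. q, w2
11. p, w2
Accessibility: w0Rw0, w0Rw1, w1Rw0, w1Rw1, w1Rw2, w2Rw1, w2Rw2
The negation has an open branch (countermodel exists).

Invalid (countermodel exists)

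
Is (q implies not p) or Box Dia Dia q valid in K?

Not valid

Tableau for the negation not ((q implies not p) or Box Dia Dia q):
1. not ((q implies not p) or Box Dia Dia q), u
2. not (q implies not p), u   [neg-or-rule on 1]
3. not Box Dia Dia q, u   [neg-or-rule on 1]
4. q, u   [neg-implies-rule on 2]
5. p, u   [neg-implies-rule on 2]
6. not Dia Dia q, v   [neg-Box-rule on 3: fresh world v, uRv]
Accessibility: uRv
The negation has an open branch (countermodel exists).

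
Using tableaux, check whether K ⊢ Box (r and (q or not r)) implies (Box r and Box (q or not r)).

Valid

Tableau for the negation not (Box (r and (q or not r)) implies (Box r and Box (q or not r))):
1. not (Box (r and (q or not r)) implies (Box r and Box (q or not r))), w0
2. Box (r and (q or not r)), w0
3. not (Box r and Box (q or not r)), w0
4. not Box (q or not r), w0
5. not (q or not r), w1
6. not q, w1
7. r, w1
8. r and (q or not r), w1
9. q or not r, w1
10. not r, w1
Accessibility: w0Rw1
Branch closes: r and not r both at w1.
All branches of the negation close; one closing branch shown above.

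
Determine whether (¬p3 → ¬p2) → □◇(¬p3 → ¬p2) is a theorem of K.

Tableau for the negation ¬((¬p3 → ¬p2) → □◇(¬p3 → ¬p2)):
1. ¬((¬p3 → ¬p2) → □◇(¬p3 → ¬p2)), u
2. ¬p3 → ¬p2, u
3. ¬□◇(¬p3 → ¬p2), u
4. ¬p2, u
5. ¬◇(¬p3 → ¬p2), v
Accessibility: uRv
The negation has an open branch (countermodel exists).

Not valid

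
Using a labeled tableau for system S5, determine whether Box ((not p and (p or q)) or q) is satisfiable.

Satisfiable (open branch found)

1. Box ((not p and (p or q)) or q), w0
2. (not p and (p or q)) or q, w0   [Box-rule on 1 via w0Rw0]
3. q, w0   [or-rule on 2 (branches; this branch)]
Accessibility: w0Rw0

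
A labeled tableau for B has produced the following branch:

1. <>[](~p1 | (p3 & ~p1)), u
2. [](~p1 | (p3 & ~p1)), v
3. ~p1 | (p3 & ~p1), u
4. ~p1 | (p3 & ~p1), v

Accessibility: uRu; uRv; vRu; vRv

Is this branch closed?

Open

No atom appears with both signs at the same world.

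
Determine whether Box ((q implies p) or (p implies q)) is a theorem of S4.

Tableau for the negation not Box ((q implies p) or (p implies q)):
1. not Box ((q implies p) or (p implies q)), 0
2. not ((q implies p) or (p implies q)), 1
3. not (q implies p), 1
4. not (p implies q), 1
5. q, 1
6. not p, 1
7. p, 1
8. not q, 1
Accessibility: 0R0, 0R1, 1R1
Branch closes: p and not p both at 1.
All branches of the negation close; one closing branch shown above.

Valid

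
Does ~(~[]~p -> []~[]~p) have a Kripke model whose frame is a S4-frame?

Satisfiable (open branch found)

1. ~(~[]~p -> []~[]~p), 0
2. ~[]~p, 0
3. ~[]~[]~p, 0
4. p, 1
5. []~p, 2
6. ~p, 2
Accessibility: 0R0, 0R1, 0R2, 1R1, 2R2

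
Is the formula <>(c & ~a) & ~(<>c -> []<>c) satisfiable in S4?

1. <>(c & ~a) & ~(<>c -> []<>c), w0
2. <>(c & ~a), w0
3. ~(<>c -> []<>c), w0
4. <>c, w0
5. ~[]<>c, w0
6. c & ~a, w1
7. c, w1
8. ~a, w1
9. c, w2
10. ~<>c, w3
11. ~c, w3
Accessibility: w0Rw0, w0Rw1, w0Rw2, w0Rw3, w1Rw1, w2Rw2, w3Rw3

Yes, satisfiable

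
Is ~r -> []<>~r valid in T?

Not valid

Tableau for the negation ~(~r -> []<>~r):
1. ~(~r -> []<>~r), 0
2. ~r, 0
3. ~[]<>~r, 0
4. ~<>~r, 1
5. r, 1
Accessibility: 0R0, 0R1, 1R1
The negation has an open branch (countermodel exists).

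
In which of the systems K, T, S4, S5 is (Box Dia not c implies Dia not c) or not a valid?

T, S4, S5

K-tableau for the negation not ((Box Dia not c implies Dia not c) or not a):
1. not ((Box Dia not c implies Dia not c) or not a), 0
2. not (Box Dia not c implies Dia not c), 0
3. a, 0
4. Box Dia not c, 0
5. not Dia not c, 0
Complete open branch: countermodel on a K-frame, so not valid in K.
T-tableau for the negation not ((Box Dia not c implies Dia not c) or not a):
1. not ((Box Dia not c implies Dia not c) or not a), 0
2. not (Box Dia not c implies Dia not c), 0
3. a, 0
4. Box Dia not c, 0
5. not Dia not c, 0
6. Dia not c, 0
7. c, 0
8. not c, 1
9. Dia not c, 1
10. c, 1
Accessibility: 0R0, 0R1, 1R1
Branch closes: c and not c both at 1.
Every branch closes (one shown): valid in T, hence also in S4, S5 (every theorem of T is a theorem of S4 and S5).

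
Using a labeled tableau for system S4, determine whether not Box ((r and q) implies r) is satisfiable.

1. not Box ((r and q) implies r), u
2. not ((r and q) implies r), v
3. r and q, v
4. not r, v
5. r, v
6. q, v
Accessibility: uRu, uRv, vRv
Branch closes: r and not r both at v.
Every branch closes; the branch above is one of them.

Unsatisfiable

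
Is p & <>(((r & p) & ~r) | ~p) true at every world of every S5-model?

Tableau for the negation ~(p & <>(((r & p) & ~r) | ~p)):
1. ~(p & <>(((r & p) & ~r) | ~p)), u
2. ~<>(((r & p) & ~r) | ~p), u   [~&-rule on 1 (branches; this branch)]
3. ~(((r & p) & ~r) | ~p), u   [~<>-rule on 2 via uRu]
4. ~((r & p) & ~r), u   [~|-rule on 3]
5. p, u   [~|-rule on 3]
6. r, u   [~&-rule on 4 (branches; this branch)]
Accessibility: uRu
The negation has an open branch (countermodel exists).

No, not valid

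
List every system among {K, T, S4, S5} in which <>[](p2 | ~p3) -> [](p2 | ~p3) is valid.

S4-tableau for the negation ~(<>[](p2 | ~p3) -> [](p2 | ~p3)):
1. ~(<>[](p2 | ~p3) -> [](p2 | ~p3)), 0
2. <>[](p2 | ~p3), 0
3. ~[](p2 | ~p3), 0
4. [](p2 | ~p3), 1
5. p2 | ~p3, 1
6. ~p3, 1
7. ~(p2 | ~p3), 2
8. ~p2, 2
9. p3, 2
Accessibility: 0R0, 0R1, 0R2, 1R1, 2R2
Complete open branch: countermodel on an S4-frame, so not valid in S4, nor in K, T (the same frame is also a K-frame and a T-frame).
S5-tableau for the negation ~(<>[](p2 | ~p3) -> [](p2 | ~p3)):
1. ~(<>[](p2 | ~p3) -> [](p2 | ~p3)), 0
2. <>[](p2 | ~p3), 0
3. ~[](p2 | ~p3), 0
4. [](p2 | ~p3), 1
5. p2 | ~p3, 0
6. p2 | ~p3, 1
7. ~p3, 0
8. ~p3, 1
9. ~(p2 | ~p3), 2
10. ~p2, 2
11. p3, 2
12. p2 | ~p3, 2
13. ~p3, 2
Accessibility: 0R0, 0R1, 0R2, 1R0, 1R1, 1R2, 2R0, 2R1, 2R2
Branch closes: p3 and ~p3 both at 2.
Every branch closes (one shown): valid in S5.

S5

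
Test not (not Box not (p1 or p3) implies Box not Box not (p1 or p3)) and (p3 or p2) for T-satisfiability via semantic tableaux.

Yes, satisfiable

1. not (not Box not (p1 or p3) implies Box not Box not (p1 or p3)) and (p3 or p2), u
2. not (not Box not (p1 or p3) implies Box not Box not (p1 or p3)), u
3. p3 or p2, u
4. not Box not (p1 or p3), u
5. not Box not Box not (p1 or p3), u
6. p2, u
7. p1 or p3, v
8. p3, v
9. Box not (p1 or p3), w
10. not (p1 or p3), w
11. not p1, w
12. not p3, w
Accessibility: uRu, uRv, uRw, vRv, wRw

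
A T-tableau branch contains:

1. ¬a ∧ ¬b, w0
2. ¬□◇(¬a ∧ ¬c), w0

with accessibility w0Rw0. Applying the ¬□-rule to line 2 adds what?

a fresh world w1 with w0Rw1, and ¬◇(¬a ∧ ¬c) at w1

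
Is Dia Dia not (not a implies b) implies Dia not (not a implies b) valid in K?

Tableau for the negation not (Dia Dia not (not a implies b) implies Dia not (not a implies b)):
1. not (Dia Dia not (not a implies b) implies Dia not (not a implies b)), w0
2. Dia Dia not (not a implies b), w0
3. not Dia not (not a implies b), w0
4. Dia not (not a implies b), w1
5. not a implies b, w1
6. b, w1
7. not (not a implies b), w2
8. not a, w2
9. not b, w2
Accessibility: w0Rw1, w1Rw2
The negation has an open branch (countermodel exists).

Invalid (countermodel exists)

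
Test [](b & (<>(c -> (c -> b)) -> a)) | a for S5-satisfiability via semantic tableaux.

Satisfiable

1. [](b & (<>(c -> (c -> b)) -> a)) | a, w0
2. a, w0   [|-rule on 1 (branches; this branch)]
Accessibility: w0Rw0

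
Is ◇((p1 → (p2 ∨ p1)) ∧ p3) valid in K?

Not valid

Tableau for the negation ¬◇((p1 → (p2 ∨ p1)) ∧ p3):
1. ¬◇((p1 → (p2 ∨ p1)) ∧ p3), u
The negation has an open branch (countermodel exists).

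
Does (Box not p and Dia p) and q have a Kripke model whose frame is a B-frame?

1. (Box not p and Dia p) and q, 0
2. Box not p and Dia p, 0   [and-rule on 1]
3. q, 0   [and-rule on 1]
4. Box not p, 0   [and-rule on 2]
5. Dia p, 0   [and-rule on 2]
6. not p, 0   [Box-rule on 4 via 0R0]
7. p, 1   [Dia-rule on 5: fresh world 1, 0R1]
8. not p, 1   [Box-rule on 4 via 0R1]
Accessibility: 0R0, 0R1, 1R0, 1R1
Branch closes: p and not p both at 1.
Every branch closes; the branch above is one of them.

Unsatisfiable (every branch closes)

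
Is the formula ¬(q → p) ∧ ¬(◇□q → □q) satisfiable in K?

Yes, satisfiable

1. ¬(q → p) ∧ ¬(◇□q → □q), 0
2. ¬(q → p), 0   [∧-rule on 1]
3. ¬(◇□q → □q), 0   [∧-rule on 1]
4. q, 0   [¬→-rule on 2]
5. ¬p, 0   [¬→-rule on 2]
6. ◇□q, 0   [¬→-rule on 3]
7. ¬□q, 0   [¬→-rule on 3]
8. □q, 1   [◇-rule on 6: fresh world 1, 0R1]
9. ¬q, 2   [¬□-rule on 7: fresh world 2, 0R2]
Accessibility: 0R1, 0R2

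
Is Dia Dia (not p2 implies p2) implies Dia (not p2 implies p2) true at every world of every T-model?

Invalid (countermodel exists)

Tableau for the negation not (Dia Dia (not p2 implies p2) implies Dia (not p2 implies p2)):
1. not (Dia Dia (not p2 implies p2) implies Dia (not p2 implies p2)), w0
2. Dia Dia (not p2 implies p2), w0   [neg-implies-rule on 1]
3. not Dia (not p2 implies p2), w0   [neg-implies-rule on 1]
4. not (not p2 implies p2), w0   [neg-Dia-rule on 3 via w0Rw0]
5. not p2, w0   [neg-implies-rule on 4]
6. Dia (not p2 implies p2), w1   [Dia-rule on 2: fresh world w1, w0Rw1]
7. not (not p2 implies p2), w1   [neg-Dia-rule on 3 via w0Rw1]
8. not p2, w1   [neg-implies-rule on 7]
9. not p2 implies p2, w2   [Dia-rule on 6: fresh world w2, w1Rw2]
10. p2, w2   [implies-rule on 9 (branches; this branch)]
Accessibility: w0Rw0, w0Rw1, w1Rw1, w1Rw2, w2Rw2
The negation has an open branch (countermodel exists).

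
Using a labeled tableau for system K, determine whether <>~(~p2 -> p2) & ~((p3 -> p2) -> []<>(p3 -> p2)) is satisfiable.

Yes, satisfiable

1. <>~(~p2 -> p2) & ~((p3 -> p2) -> []<>(p3 -> p2)), 0
2. <>~(~p2 -> p2), 0   [&-rule on 1]
3. ~((p3 -> p2) -> []<>(p3 -> p2)), 0   [&-rule on 1]
4. p3 -> p2, 0   [~->-rule on 3]
5. ~[]<>(p3 -> p2), 0   [~->-rule on 3]
6. p2, 0   [->-rule on 4 (branches; this branch)]
7. ~(~p2 -> p2), 1   [<>-rule on 2: fresh world 1, 0R1]
8. ~p2, 1   [~->-rule on 7]
9. ~<>(p3 -> p2), 2   [~[]-rule on 5: fresh world 2, 0R2]
Accessibility: 0R1, 0R2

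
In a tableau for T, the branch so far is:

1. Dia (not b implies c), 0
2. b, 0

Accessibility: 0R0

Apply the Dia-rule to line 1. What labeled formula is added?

a fresh world 1 with 0R1, and not b implies c at 1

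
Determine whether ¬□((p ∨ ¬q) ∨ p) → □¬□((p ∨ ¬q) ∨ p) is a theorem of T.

Tableau for the negation ¬(¬□((p ∨ ¬q) ∨ p) → □¬□((p ∨ ¬q) ∨ p)):
1. ¬(¬□((p ∨ ¬q) ∨ p) → □¬□((p ∨ ¬q) ∨ p)), 0
2. ¬□((p ∨ ¬q) ∨ p), 0
3. ¬□¬□((p ∨ ¬q) ∨ p), 0
4. ¬((p ∨ ¬q) ∨ p), 1
5. ¬(p ∨ ¬q), 1
6. ¬p, 1
7. q, 1
8. □((p ∨ ¬q) ∨ p), 2
9. (p ∨ ¬q) ∨ p, 2
10. p, 2
Accessibility: 0R0, 0R1, 0R2, 1R1, 2R2
The negation has an open branch (countermodel exists).

Not valid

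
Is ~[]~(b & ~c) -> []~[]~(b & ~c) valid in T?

No, not valid

Tableau for the negation ~(~[]~(b & ~c) -> []~[]~(b & ~c)):
1. ~(~[]~(b & ~c) -> []~[]~(b & ~c)), w0
2. ~[]~(b & ~c), w0
3. ~[]~[]~(b & ~c), w0
4. b & ~c, w1
5. b, w1
6. ~c, w1
7. []~(b & ~c), w2
8. ~(b & ~c), w2
9. c, w2
Accessibility: w0Rw0, w0Rw1, w0Rw2, w1Rw1, w2Rw2
The negation has an open branch (countermodel exists).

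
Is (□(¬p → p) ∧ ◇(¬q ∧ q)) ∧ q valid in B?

Tableau for the negation ¬((□(¬p → p) ∧ ◇(¬q ∧ q)) ∧ q):
1. ¬((□(¬p → p) ∧ ◇(¬q ∧ q)) ∧ q), w0
2. ¬q, w0
Accessibility: w0Rw0
The negation has an open branch (countermodel exists).

Invalid (countermodel exists)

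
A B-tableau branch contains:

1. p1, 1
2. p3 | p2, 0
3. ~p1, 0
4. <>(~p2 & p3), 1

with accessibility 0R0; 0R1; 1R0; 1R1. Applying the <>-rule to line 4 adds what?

a fresh world 2 with 1R2, and ~p2 & p3 at 2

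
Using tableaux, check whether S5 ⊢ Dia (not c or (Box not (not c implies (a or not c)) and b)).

No, not valid

Tableau for the negation not Dia (not c or (Box not (not c implies (a or not c)) and b)):
1. not Dia (not c or (Box not (not c implies (a or not c)) and b)), 0
2. not (not c or (Box not (not c implies (a or not c)) and b)), 0
3. c, 0
4. not (Box not (not c implies (a or not c)) and b), 0
5. not b, 0
Accessibility: 0R0
The negation has an open branch (countermodel exists).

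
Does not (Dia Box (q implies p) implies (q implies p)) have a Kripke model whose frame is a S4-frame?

Satisfiable

1. not (Dia Box (q implies p) implies (q implies p)), 0
2. Dia Box (q implies p), 0
3. not (q implies p), 0
4. q, 0
5. not p, 0
6. Box (q implies p), 1
7. q implies p, 1
8. p, 1
Accessibility: 0R0, 0R1, 1R1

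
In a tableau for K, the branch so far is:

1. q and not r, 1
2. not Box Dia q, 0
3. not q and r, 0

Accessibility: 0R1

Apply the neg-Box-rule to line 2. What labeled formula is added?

a fresh world 2 with 0R2, and not Dia q at 2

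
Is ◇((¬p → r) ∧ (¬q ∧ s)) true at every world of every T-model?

Tableau for the negation ¬◇((¬p → r) ∧ (¬q ∧ s)):
1. ¬◇((¬p → r) ∧ (¬q ∧ s)), u
2. ¬((¬p → r) ∧ (¬q ∧ s)), u
3. ¬(¬q ∧ s), u
4. ¬s, u
Accessibility: uRu
The negation has an open branch (countermodel exists).

No, not valid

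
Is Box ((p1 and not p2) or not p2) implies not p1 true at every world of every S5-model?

Tableau for the negation not (Box ((p1 and not p2) or not p2) implies not p1):
1. not (Box ((p1 and not p2) or not p2) implies not p1), w0
2. Box ((p1 and not p2) or not p2), w0   [neg-implies-rule on 1]
3. p1, w0   [neg-implies-rule on 1]
4. (p1 and not p2) or not p2, w0   [Box-rule on 2 via w0Rw0]
5. not p2, w0   [or-rule on 4 (branches; this branch)]
Accessibility: w0Rw0
The negation has an open branch (countermodel exists).

Not valid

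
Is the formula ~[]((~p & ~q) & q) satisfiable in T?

Satisfiable

1. ~[]((~p & ~q) & q), 0
2. ~((~p & ~q) & q), 1   [~[]-rule on 1: fresh world 1, 0R1]
3. ~q, 1   [~&-rule on 2 (branches; this branch)]
Accessibility: 0R0, 0R1, 1R1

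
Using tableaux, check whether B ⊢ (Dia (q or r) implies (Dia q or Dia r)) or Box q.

Yes, valid

Tableau for the negation not ((Dia (q or r) implies (Dia q or Dia r)) or Box q):
1. not ((Dia (q or r) implies (Dia q or Dia r)) or Box q), u
2. not (Dia (q or r) implies (Dia q or Dia r)), u
3. not Box q, u
4. Dia (q or r), u
5. not (Dia q or Dia r), u
6. not Dia q, u
7. not Dia r, u
8. not q, u
9. not r, u
10. not q, v
11. not r, v
12. q or r, w
13. not q, w
14. not r, w
15. r, w
Accessibility: uRu, uRv, uRw, vRu, vRv, wRu, wRw
Branch closes: r and not r both at w.
Every branch of the negation's tableau closes; the branch above is one of them.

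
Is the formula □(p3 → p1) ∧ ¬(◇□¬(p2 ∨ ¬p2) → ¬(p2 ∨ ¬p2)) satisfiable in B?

1. □(p3 → p1) ∧ ¬(◇□¬(p2 ∨ ¬p2) → ¬(p2 ∨ ¬p2)), w0
2. □(p3 → p1), w0
3. ¬(◇□¬(p2 ∨ ¬p2) → ¬(p2 ∨ ¬p2)), w0
4. ◇□¬(p2 ∨ ¬p2), w0
5. p2 ∨ ¬p2, w0
6. p3 → p1, w0
7. ¬p2, w0
8. p1, w0
9. □¬(p2 ∨ ¬p2), w1
10. p3 → p1, w1
11. ¬(p2 ∨ ¬p2), w0
12. p2, w0
Accessibility: w0Rw0, w0Rw1, w1Rw0, w1Rw1
Branch closes: p2 and ¬p2 both at w0.
All branches of the tableau close; one closing branch shown above.

Unsatisfiable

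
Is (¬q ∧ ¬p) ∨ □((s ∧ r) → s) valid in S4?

Tableau for the negation ¬((¬q ∧ ¬p) ∨ □((s ∧ r) → s)):
1. ¬((¬q ∧ ¬p) ∨ □((s ∧ r) → s)), u
2. ¬(¬q ∧ ¬p), u
3. ¬□((s ∧ r) → s), u
4. p, u
5. ¬((s ∧ r) → s), v
6. s ∧ r, v
7. ¬s, v
8. s, v
9. r, v
Accessibility: uRu, uRv, vRv
Branch closes: s and ¬s both at v.
Every branch of the negation's tableau closes; the branch above is one of them.

Valid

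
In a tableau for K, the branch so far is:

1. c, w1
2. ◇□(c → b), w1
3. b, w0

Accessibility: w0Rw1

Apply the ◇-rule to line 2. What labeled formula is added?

a fresh world w2 with w1Rw2, and □(c → b) at w2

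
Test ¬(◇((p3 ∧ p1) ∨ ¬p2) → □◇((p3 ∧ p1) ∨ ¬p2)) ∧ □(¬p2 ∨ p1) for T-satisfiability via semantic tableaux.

Satisfiable

1. ¬(◇((p3 ∧ p1) ∨ ¬p2) → □◇((p3 ∧ p1) ∨ ¬p2)) ∧ □(¬p2 ∨ p1), 0
2. ¬(◇((p3 ∧ p1) ∨ ¬p2) → □◇((p3 ∧ p1) ∨ ¬p2)), 0
3. □(¬p2 ∨ p1), 0
4. ◇((p3 ∧ p1) ∨ ¬p2), 0
5. ¬□◇((p3 ∧ p1) ∨ ¬p2), 0
6. ¬p2 ∨ p1, 0
7. p1, 0
8. (p3 ∧ p1) ∨ ¬p2, 1
9. ¬p2 ∨ p1, 1
10. ¬p2, 1
11. p1, 1
12. ¬◇((p3 ∧ p1) ∨ ¬p2), 2
13. ¬p2 ∨ p1, 2
14. ¬((p3 ∧ p1) ∨ ¬p2), 2
15. ¬(p3 ∧ p1), 2
16. p2, 2
17. p1, 2
18. ¬p3, 2
Accessibility: 0R0, 0R1, 0R2, 1R1, 2R2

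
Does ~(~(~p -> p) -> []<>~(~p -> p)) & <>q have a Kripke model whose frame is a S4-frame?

Satisfiable (open branch found)

1. ~(~(~p -> p) -> []<>~(~p -> p)) & <>q, 0
2. ~(~(~p -> p) -> []<>~(~p -> p)), 0   [&-rule on 1]
3. <>q, 0   [&-rule on 1]
4. ~(~p -> p), 0   [~->-rule on 2]
5. ~[]<>~(~p -> p), 0   [~->-rule on 2]
6. ~p, 0   [~->-rule on 4]
7. q, 1   [<>-rule on 3: fresh world 1, 0R1]
8. ~<>~(~p -> p), 2   [~[]-rule on 5: fresh world 2, 0R2]
9. ~p -> p, 2   [~<>-rule on 8 via 2R2]
10. p, 2   [->-rule on 9 (branches; this branch)]
Accessibility: 0R0, 0R1, 0R2, 1R1, 2R2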